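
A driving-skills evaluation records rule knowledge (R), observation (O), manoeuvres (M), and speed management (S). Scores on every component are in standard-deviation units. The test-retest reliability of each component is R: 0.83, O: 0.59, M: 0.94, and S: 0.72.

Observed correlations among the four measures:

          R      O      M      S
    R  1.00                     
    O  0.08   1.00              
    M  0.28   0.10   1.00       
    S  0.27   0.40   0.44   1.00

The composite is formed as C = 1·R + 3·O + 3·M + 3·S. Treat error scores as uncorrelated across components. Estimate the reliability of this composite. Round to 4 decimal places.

0.8579

Var(C) = 1 + 3² + 3² + 3² + 2·[3·0.08 + 3·0.28 + 3·0.27 + 9·0.10 + 9·0.40 + 9·0.44] = 28 + 20.7 = 48.7.
Because errors are independent across components, Cov(Tᵢ,Tⱼ) = Cov(Xᵢ,Xⱼ); the off-diagonal part of the true-score variance is the same as above.
True-score variance = [0.83 + 3²·0.59 + 3²·0.94 + 3²·0.72] + 20.7 = 21.08 + 20.7 = 41.78.
Reliability = 41.78 / 48.7 = 0.8579.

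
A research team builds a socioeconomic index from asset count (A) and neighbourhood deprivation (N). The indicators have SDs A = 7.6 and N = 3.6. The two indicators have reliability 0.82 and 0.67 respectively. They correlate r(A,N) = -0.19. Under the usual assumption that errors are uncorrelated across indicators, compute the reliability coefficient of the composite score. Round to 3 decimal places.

0.757

Var(A+N) = 7.6² + 3.6² + 2·[7.6·3.6·(-0.19)] = 70.72 − 10.3968 = 60.3232.
Under uncorrelated errors the observed covariances equal the true-score covariances, so only the own-variance terms attenuate.
True-score variance = [7.6²·0.82 + 3.6²·0.67] − 10.3968 = 56.0464 − 10.3968 = 45.6496.
Reliability = 45.6496 / 60.3232 = 0.757.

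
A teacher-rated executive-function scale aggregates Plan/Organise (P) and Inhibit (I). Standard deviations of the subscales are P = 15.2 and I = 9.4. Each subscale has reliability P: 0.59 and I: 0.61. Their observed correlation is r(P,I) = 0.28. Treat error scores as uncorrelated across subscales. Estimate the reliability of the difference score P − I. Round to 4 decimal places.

0.4603

Var(P−I) = 15.2² + 9.4² − 2·15.2·9.4·0.28 = 319.4 − 80.0128 = 239.387.
With uncorrelated errors the cross-covariances are all true-score covariance, so they carry over unchanged; only the diagonal terms shrink to ρᵢσᵢ².
True-score variance = [15.2²·0.59 + 9.4²·0.61] − 80.0128 = 190.213 − 80.0128 = 110.2.
Reliability = 110.2 / 239.387 = 0.4603.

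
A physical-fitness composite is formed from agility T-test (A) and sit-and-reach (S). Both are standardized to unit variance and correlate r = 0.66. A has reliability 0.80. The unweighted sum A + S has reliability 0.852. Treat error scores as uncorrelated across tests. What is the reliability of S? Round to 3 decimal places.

Var(A+S) = 2 + 2·0.66 = 3.320.
True-score variance = ρ_A + ρ_S + 2·0.66, so 0.852 = (0.80 + ρ_S + 1.32) / 3.320.
ρ_S = 0.852·3.320 − 0.80 − 1.32 = 0.709.

0.709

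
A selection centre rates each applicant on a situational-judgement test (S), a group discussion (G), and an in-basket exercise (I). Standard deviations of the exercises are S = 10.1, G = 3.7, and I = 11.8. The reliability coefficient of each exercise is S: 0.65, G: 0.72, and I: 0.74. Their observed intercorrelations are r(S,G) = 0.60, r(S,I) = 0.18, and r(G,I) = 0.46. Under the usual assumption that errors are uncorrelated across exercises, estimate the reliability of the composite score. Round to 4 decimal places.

0.8022

Var(S+G+I) = 10.1² + 3.7² + 11.8² + 2·[10.1·3.7·0.60 + 10.1·11.8·0.18 + 3.7·11.8·0.46] = 254.94 + 127.916 = 382.856.
With uncorrelated errors the cross-covariances are all true-score covariance, so they carry over unchanged; only the diagonal terms shrink to ρᵢσᵢ².
True-score variance = [10.1²·0.65 + 3.7²·0.72 + 11.8²·0.74] + 127.916 = 179.201 + 127.916 = 307.117.
Reliability = 307.117 / 382.856 = 0.8022.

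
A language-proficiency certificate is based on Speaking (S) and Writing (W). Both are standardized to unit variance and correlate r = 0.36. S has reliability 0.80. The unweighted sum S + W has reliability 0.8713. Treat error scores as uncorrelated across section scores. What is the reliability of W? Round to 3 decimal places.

0.850

Var(S+W) = 2 + 2·0.36 = 2.720.
True-score variance = ρ_S + ρ_W + 2·0.36, so 0.8713 = (0.80 + ρ_W + 0.72) / 2.720.
ρ_W = 0.8713·2.720 − 0.80 − 0.72 = 0.850.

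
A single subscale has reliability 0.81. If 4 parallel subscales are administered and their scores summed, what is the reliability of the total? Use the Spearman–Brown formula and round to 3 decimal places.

0.945

ρ_k = kρ / (1 + (k−1)ρ) = 4·0.81 / (1 + 3·0.81) = 3.240 / 3.430 = 0.945.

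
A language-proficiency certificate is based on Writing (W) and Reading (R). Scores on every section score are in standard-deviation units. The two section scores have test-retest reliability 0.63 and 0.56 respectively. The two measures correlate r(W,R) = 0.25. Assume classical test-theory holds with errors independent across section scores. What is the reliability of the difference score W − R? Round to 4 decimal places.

Var(W−R) = 1 + 1 − 2·0.25 = 2 − 0.5 = 1.5.
Because errors are independent across components, Cov(Tᵢ,Tⱼ) = Cov(Xᵢ,Xⱼ); the off-diagonal part of the true-score variance is the same as above.
True-score variance = [0.63 + 0.56] − 0.5 = 1.19 − 0.5 = 0.69.
Reliability = 0.69 / 1.5 = 0.4600.

0.4600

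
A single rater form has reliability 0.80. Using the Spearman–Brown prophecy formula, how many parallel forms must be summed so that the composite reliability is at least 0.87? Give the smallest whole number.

2

k ≥ ρ*(1−ρ₁)/(ρ₁(1−ρ*)) = 0.87·0.20 / (0.80·0.13) = 1.673.
Smallest integer k = 2.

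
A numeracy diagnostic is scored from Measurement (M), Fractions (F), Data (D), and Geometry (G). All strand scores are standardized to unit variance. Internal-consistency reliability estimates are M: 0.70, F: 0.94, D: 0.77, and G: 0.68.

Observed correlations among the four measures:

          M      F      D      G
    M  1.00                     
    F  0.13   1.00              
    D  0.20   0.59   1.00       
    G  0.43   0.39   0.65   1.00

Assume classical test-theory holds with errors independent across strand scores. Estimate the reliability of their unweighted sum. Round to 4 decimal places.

Var(M+F+D+G) = 4 + 2·[0.13 + 0.20 + 0.43 + 0.59 + 0.39 + 0.65] = 4 + 4.78 = 8.78.
Because errors are independent across components, Cov(Tᵢ,Tⱼ) = Cov(Xᵢ,Xⱼ); the off-diagonal part of the true-score variance is the same as above.
True-score variance = [0.70 + 0.94 + 0.77 + 0.68] + 4.78 = 3.09 + 4.78 = 7.87.
Reliability = 7.87 / 8.78 = 0.8964.

0.8964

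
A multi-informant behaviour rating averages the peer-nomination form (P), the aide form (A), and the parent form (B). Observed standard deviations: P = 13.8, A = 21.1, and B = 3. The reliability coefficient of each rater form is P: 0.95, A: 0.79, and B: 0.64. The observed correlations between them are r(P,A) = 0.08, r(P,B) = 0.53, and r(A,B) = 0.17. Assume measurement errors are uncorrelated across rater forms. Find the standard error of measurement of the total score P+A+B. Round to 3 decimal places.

10.308

Var(total) = 644.65 + 111.995 = 756.645.
True-score variance = 538.394 + 111.995 = 650.389, so reliability = 0.8596.
Error variance = 756.645 − 650.389 = 106.256; SEM = √106.256 = 10.308.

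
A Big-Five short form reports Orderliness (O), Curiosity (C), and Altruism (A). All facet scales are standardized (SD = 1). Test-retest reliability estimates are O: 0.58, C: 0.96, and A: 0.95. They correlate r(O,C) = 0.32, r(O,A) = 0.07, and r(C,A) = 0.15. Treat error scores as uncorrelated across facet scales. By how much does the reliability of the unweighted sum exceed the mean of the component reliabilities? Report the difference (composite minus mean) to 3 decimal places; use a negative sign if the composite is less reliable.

Var(sum) = 3 + 1.08 = 4.08; true-score variance = 2.49 + 1.08 = 3.57; composite reliability = 0.8750.
Mean component reliability = 0.8300.
Difference = 0.8750 − 0.8300 = 0.045.

0.045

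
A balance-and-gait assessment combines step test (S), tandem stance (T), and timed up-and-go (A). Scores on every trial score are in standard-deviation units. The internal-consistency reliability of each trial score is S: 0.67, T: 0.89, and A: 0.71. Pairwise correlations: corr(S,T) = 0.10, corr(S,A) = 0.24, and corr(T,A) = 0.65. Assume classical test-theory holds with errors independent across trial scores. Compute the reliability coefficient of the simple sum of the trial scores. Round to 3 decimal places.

Var(S+T+A) = 3 + 2·[0.10 + 0.24 + 0.65] = 3 + 1.98 = 4.98.
Because errors are independent across components, Cov(Tᵢ,Tⱼ) = Cov(Xᵢ,Xⱼ); the off-diagonal part of the true-score variance is the same as above.
True-score variance = [0.67 + 0.89 + 0.71] + 1.98 = 2.27 + 1.98 = 4.25.
Reliability = 4.25 / 4.98 = 0.853.

0.853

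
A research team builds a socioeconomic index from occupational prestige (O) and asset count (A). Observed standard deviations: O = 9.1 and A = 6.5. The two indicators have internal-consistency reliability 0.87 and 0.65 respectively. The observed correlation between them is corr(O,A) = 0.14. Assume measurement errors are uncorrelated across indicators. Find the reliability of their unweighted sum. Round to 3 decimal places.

Var(O+A) = 9.1² + 6.5² + 2·[9.1·6.5·0.14] = 125.06 + 16.562 = 141.622.
Under uncorrelated errors the observed covariances equal the true-score covariances, so only the own-variance terms attenuate.
True-score variance = [9.1²·0.87 + 6.5²·0.65] + 16.562 = 99.5072 + 16.562 = 116.069.
Reliability = 116.069 / 141.622 = 0.820.

0.820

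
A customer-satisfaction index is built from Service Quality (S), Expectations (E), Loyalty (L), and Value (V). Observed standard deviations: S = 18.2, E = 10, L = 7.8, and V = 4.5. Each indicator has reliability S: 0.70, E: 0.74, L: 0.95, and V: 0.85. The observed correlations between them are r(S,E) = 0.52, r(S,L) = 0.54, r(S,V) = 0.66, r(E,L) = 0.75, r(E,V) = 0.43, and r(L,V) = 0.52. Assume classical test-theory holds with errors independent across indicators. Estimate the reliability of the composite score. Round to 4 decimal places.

0.8862

Var(S+E+L+V) = 18.2² + 10² + 7.8² + 4.5² + 2·[18.2·10·0.52 + 18.2·7.8·0.54 + 18.2·4.5·0.66 + 10·7.8·0.75 + 10·4.5·0.43 + 7.8·4.5·0.52] = 512.33 + 642.909 = 1155.24.
Because errors are independent across components, Cov(Tᵢ,Tⱼ) = Cov(Xᵢ,Xⱼ); the off-diagonal part of the true-score variance is the same as above.
True-score variance = [18.2²·0.70 + 10²·0.74 + 7.8²·0.95 + 4.5²·0.85] + 642.909 = 380.878 + 642.909 = 1023.79.
Reliability = 1023.79 / 1155.24 = 0.8862.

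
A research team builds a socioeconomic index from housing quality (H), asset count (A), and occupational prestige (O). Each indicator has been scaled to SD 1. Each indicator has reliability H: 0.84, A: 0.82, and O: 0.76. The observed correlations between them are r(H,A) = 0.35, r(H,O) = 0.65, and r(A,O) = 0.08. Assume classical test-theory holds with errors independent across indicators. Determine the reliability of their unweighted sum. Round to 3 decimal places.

0.888

Var(H+A+O) = 3 + 2·[0.35 + 0.65 + 0.08] = 3 + 2.16 = 5.16.
With uncorrelated errors the cross-covariances are all true-score covariance, so they carry over unchanged; only the diagonal terms shrink to ρᵢσᵢ².
True-score variance = [0.84 + 0.82 + 0.76] + 2.16 = 2.42 + 2.16 = 4.58.
Reliability = 4.58 / 5.16 = 0.888.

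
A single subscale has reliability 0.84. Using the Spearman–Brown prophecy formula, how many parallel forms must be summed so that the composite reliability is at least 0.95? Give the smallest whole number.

k ≥ ρ*(1−ρ₁)/(ρ₁(1−ρ*)) = 0.95·0.16 / (0.84·0.05) = 3.619.
Smallest integer k = 4.

4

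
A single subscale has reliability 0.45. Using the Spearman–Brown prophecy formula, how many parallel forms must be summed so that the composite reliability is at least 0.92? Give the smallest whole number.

15

k ≥ ρ*(1−ρ₁)/(ρ₁(1−ρ*)) = 0.92·0.55 / (0.45·0.08) = 14.056.
Smallest integer k = 15.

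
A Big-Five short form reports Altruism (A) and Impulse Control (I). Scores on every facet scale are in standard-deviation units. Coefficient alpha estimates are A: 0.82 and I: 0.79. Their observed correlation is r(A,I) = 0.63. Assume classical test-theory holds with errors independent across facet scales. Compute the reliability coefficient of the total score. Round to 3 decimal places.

0.880

Var(A+I) = 2 + 2·[0.63] = 2 + 1.26 = 3.26.
Under uncorrelated errors the observed covariances equal the true-score covariances, so only the own-variance terms attenuate.
True-score variance = [0.82 + 0.79] + 1.26 = 1.61 + 1.26 = 2.87.
Reliability = 2.87 / 3.26 = 0.880.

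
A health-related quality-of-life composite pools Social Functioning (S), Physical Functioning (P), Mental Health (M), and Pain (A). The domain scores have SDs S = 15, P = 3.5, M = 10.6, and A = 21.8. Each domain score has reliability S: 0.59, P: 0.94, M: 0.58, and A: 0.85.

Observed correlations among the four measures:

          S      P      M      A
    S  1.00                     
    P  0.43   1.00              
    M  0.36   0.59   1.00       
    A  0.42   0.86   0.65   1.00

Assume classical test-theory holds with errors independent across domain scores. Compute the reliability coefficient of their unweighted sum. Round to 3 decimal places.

Var(S+P+M+A) = 15² + 3.5² + 10.6² + 21.8² + 2·[15·3.5·0.43 + 15·10.6·0.36 + 15·21.8·0.42 + 3.5·10.6·0.59 + 3.5·21.8·0.86 + 10.6·21.8·0.65] = 824.85 + 909.728 = 1734.58.
Because errors are independent across components, Cov(Tᵢ,Tⱼ) = Cov(Xᵢ,Xⱼ); the off-diagonal part of the true-score variance is the same as above.
True-score variance = [15²·0.59 + 3.5²·0.94 + 10.6²·0.58 + 21.8²·0.85] + 909.728 = 613.388 + 909.728 = 1523.12.
Reliability = 1523.12 / 1734.58 = 0.878.

0.878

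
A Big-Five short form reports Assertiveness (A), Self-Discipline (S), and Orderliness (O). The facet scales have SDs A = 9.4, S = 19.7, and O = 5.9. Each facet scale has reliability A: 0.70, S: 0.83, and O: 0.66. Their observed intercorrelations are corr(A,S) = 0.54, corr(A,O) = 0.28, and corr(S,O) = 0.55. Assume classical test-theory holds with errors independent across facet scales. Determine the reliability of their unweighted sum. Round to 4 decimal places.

0.8801

Var(A+S+O) = 9.4² + 19.7² + 5.9² + 2·[9.4·19.7·0.54 + 9.4·5.9·0.28 + 19.7·5.9·0.55] = 511.26 + 358.905 = 870.165.
Because errors are independent across components, Cov(Tᵢ,Tⱼ) = Cov(Xᵢ,Xⱼ); the off-diagonal part of the true-score variance is the same as above.
True-score variance = [9.4²·0.70 + 19.7²·0.83 + 5.9²·0.66] + 358.905 = 406.941 + 358.905 = 765.846.
Reliability = 765.846 / 870.165 = 0.8801.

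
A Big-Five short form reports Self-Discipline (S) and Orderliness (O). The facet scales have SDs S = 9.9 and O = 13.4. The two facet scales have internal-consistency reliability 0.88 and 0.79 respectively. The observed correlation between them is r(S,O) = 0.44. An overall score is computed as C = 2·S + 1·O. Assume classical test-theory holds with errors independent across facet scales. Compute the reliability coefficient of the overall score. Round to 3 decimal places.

Var(C) = 2²·9.9² + 13.4² + 2·[2·9.9·13.4·0.44] = 571.6 + 233.482 = 805.082.
Under uncorrelated errors the observed covariances equal the true-score covariances, so only the own-variance terms attenuate.
True-score variance = [2²·9.9²·0.88 + 13.4²·0.79] + 233.482 = 486.848 + 233.482 = 720.329.
Reliability = 720.329 / 805.082 = 0.895.

0.895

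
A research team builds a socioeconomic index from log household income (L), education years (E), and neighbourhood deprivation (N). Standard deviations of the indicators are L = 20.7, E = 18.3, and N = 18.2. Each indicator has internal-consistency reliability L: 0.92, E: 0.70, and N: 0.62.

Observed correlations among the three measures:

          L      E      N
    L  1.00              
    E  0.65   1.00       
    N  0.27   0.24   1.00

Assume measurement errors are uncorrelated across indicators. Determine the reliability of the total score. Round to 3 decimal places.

Var(L+E+N) = 20.7² + 18.3² + 18.2² + 2·[20.7·18.3·0.65 + 20.7·18.2·0.27 + 18.3·18.2·0.24] = 1094.62 + 855.761 = 1950.38.
With uncorrelated errors the cross-covariances are all true-score covariance, so they carry over unchanged; only the diagonal terms shrink to ρᵢσᵢ².
True-score variance = [20.7²·0.92 + 18.3²·0.70 + 18.2²·0.62] + 855.761 = 834.003 + 855.761 = 1689.76.
Reliability = 1689.76 / 1950.38 = 0.866.

0.866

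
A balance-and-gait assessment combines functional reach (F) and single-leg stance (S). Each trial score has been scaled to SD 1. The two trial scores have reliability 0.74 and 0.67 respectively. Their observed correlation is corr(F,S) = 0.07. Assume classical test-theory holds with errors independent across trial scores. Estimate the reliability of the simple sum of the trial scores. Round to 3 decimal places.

0.724

Var(F+S) = 2 + 2·[0.07] = 2 + 0.14 = 2.14.
With uncorrelated errors the cross-covariances are all true-score covariance, so they carry over unchanged; only the diagonal terms shrink to ρᵢσᵢ².
True-score variance = [0.74 + 0.67] + 0.14 = 1.41 + 0.14 = 1.55.
Reliability = 1.55 / 2.14 = 0.724.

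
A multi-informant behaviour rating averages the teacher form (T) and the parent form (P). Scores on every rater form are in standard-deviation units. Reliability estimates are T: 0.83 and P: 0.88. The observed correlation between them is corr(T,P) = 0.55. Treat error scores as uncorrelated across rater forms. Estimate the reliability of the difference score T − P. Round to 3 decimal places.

Var(T−P) = 1 + 1 − 2·0.55 = 2 − 1.1 = 0.9.
Because errors are independent across components, Cov(Tᵢ,Tⱼ) = Cov(Xᵢ,Xⱼ); the off-diagonal part of the true-score variance is the same as above.
True-score variance = [0.83 + 0.88] − 1.1 = 1.71 − 1.1 = 0.61.
Reliability = 0.61 / 0.9 = 0.678.

0.678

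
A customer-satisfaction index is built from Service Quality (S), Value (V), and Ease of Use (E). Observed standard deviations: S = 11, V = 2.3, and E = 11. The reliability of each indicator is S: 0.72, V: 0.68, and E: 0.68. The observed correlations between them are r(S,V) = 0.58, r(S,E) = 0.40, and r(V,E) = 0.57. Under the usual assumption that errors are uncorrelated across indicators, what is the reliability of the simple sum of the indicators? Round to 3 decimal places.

0.815

Var(S+V+E) = 11² + 2.3² + 11² + 2·[11·2.3·0.58 + 11·11·0.40 + 2.3·11·0.57] = 247.29 + 154.99 = 402.28.
Under uncorrelated errors the observed covariances equal the true-score covariances, so only the own-variance terms attenuate.
True-score variance = [11²·0.72 + 2.3²·0.68 + 11²·0.68] + 154.99 = 172.997 + 154.99 = 327.987.
Reliability = 327.987 / 402.28 = 0.815.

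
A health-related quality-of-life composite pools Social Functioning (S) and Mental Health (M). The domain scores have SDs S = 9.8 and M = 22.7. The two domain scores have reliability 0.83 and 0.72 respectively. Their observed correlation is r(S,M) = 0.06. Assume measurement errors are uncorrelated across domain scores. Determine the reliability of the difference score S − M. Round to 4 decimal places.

0.7253

Var(S−M) = 9.8² + 22.7² − 2·9.8·22.7·0.06 = 611.33 − 26.6952 = 584.635.
Because errors are independent across components, Cov(Tᵢ,Tⱼ) = Cov(Xᵢ,Xⱼ); the off-diagonal part of the true-score variance is the same as above.
True-score variance = [9.8²·0.83 + 22.7²·0.72] − 26.6952 = 450.722 − 26.6952 = 424.027.
Reliability = 424.027 / 584.635 = 0.7253.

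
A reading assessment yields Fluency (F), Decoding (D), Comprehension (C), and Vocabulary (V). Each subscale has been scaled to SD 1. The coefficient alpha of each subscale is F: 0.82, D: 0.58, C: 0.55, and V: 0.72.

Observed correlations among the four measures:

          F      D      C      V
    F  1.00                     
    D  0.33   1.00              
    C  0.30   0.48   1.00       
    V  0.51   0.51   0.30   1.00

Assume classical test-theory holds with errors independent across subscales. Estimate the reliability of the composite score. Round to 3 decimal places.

Var(F+D+C+V) = 4 + 2·[0.33 + 0.30 + 0.51 + 0.48 + 0.51 + 0.30] = 4 + 4.86 = 8.86.
With uncorrelated errors the cross-covariances are all true-score covariance, so they carry over unchanged; only the diagonal terms shrink to ρᵢσᵢ².
True-score variance = [0.82 + 0.58 + 0.55 + 0.72] + 4.86 = 2.67 + 4.86 = 7.53.
Reliability = 7.53 / 8.86 = 0.850.

0.850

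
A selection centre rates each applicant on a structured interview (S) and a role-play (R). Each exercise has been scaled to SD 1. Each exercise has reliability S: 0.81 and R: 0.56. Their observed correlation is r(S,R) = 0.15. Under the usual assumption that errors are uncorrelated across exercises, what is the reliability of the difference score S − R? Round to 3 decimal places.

Var(S−R) = 1 + 1 − 2·0.15 = 2 − 0.3 = 1.7.
With uncorrelated errors the cross-covariances are all true-score covariance, so they carry over unchanged; only the diagonal terms shrink to ρᵢσᵢ².
True-score variance = [0.81 + 0.56] − 0.3 = 1.37 − 0.3 = 1.07.
Reliability = 1.07 / 1.7 = 0.629.

0.629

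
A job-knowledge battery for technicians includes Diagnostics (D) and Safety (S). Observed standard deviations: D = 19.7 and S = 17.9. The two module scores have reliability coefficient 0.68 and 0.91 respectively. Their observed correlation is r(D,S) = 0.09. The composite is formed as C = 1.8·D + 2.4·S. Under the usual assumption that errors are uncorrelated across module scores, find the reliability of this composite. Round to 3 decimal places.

Var(C) = 1.8²·19.7² + 2.4²·17.9² + 2·[4.32·19.7·17.9·0.09] = 3102.97 + 274.205 = 3377.18.
Because errors are independent across components, Cov(Tᵢ,Tⱼ) = Cov(Xᵢ,Xⱼ); the off-diagonal part of the true-score variance is the same as above.
True-score variance = [1.8²·19.7²·0.68 + 2.4²·17.9²·0.91] + 274.205 = 2534.5 + 274.205 = 2808.71.
Reliability = 2808.71 / 3377.18 = 0.832.

0.832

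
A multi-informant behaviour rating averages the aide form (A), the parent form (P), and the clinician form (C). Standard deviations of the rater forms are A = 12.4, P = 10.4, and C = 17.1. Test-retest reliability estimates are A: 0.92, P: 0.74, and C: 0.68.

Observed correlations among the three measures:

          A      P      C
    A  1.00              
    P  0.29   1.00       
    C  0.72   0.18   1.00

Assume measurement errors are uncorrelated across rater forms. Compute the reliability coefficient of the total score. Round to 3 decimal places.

Var(A+P+C) = 12.4² + 10.4² + 17.1² + 2·[12.4·10.4·0.29 + 12.4·17.1·0.72 + 10.4·17.1·0.18] = 554.33 + 444.157 = 998.487.
Because errors are independent across components, Cov(Tᵢ,Tⱼ) = Cov(Xᵢ,Xⱼ); the off-diagonal part of the true-score variance is the same as above.
True-score variance = [12.4²·0.92 + 10.4²·0.74 + 17.1²·0.68] + 444.157 = 420.336 + 444.157 = 864.493.
Reliability = 864.493 / 998.487 = 0.866.

0.866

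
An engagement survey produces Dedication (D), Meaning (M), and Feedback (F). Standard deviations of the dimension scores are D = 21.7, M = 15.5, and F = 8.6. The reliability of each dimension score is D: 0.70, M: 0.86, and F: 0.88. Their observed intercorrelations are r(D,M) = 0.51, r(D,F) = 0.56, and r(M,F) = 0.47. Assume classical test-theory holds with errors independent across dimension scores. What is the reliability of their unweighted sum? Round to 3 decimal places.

0.874

Var(D+M+F) = 21.7² + 15.5² + 8.6² + 2·[21.7·15.5·0.51 + 21.7·8.6·0.56 + 15.5·8.6·0.47] = 785.1 + 677.393 = 1462.49.
Under uncorrelated errors the observed covariances equal the true-score covariances, so only the own-variance terms attenuate.
True-score variance = [21.7²·0.70 + 15.5²·0.86 + 8.6²·0.88] + 677.393 = 601.323 + 677.393 = 1278.72.
Reliability = 1278.72 / 1462.49 = 0.874.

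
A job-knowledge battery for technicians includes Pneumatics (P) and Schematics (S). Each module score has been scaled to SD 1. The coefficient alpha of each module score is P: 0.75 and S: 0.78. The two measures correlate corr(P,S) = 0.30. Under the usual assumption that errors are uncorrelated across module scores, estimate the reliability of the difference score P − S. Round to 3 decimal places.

0.664

Var(P−S) = 1 + 1 − 2·0.30 = 2 − 0.6 = 1.4.
With uncorrelated errors the cross-covariances are all true-score covariance, so they carry over unchanged; only the diagonal terms shrink to ρᵢσᵢ².
True-score variance = [0.75 + 0.78] − 0.6 = 1.53 − 0.6 = 0.93.
Reliability = 0.93 / 1.4 = 0.664.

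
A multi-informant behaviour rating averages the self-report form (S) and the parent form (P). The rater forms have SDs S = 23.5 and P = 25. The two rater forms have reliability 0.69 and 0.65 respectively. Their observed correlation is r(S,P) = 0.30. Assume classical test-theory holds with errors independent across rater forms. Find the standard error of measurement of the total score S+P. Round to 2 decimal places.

19.75

Var(total) = 1177.25 + 352.5 = 1529.75.
True-score variance = 787.303 + 352.5 = 1139.8, so reliability = 0.7451.
Error variance = 1529.75 − 1139.8 = 389.947; SEM = √389.947 = 19.75.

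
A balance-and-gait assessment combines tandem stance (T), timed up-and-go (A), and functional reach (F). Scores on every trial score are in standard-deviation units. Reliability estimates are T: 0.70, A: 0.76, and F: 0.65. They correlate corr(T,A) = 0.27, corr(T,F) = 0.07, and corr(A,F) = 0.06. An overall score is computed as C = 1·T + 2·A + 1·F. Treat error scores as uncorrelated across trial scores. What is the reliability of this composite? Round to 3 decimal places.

0.784

Var(C) = 1 + 2² + 1 + 2·[2·0.27 + 0.07 + 2·0.06] = 6 + 1.46 = 7.46.
Under uncorrelated errors the observed covariances equal the true-score covariances, so only the own-variance terms attenuate.
True-score variance = [0.70 + 2²·0.76 + 0.65] + 1.46 = 4.39 + 1.46 = 5.85.
Reliability = 5.85 / 7.46 = 0.784.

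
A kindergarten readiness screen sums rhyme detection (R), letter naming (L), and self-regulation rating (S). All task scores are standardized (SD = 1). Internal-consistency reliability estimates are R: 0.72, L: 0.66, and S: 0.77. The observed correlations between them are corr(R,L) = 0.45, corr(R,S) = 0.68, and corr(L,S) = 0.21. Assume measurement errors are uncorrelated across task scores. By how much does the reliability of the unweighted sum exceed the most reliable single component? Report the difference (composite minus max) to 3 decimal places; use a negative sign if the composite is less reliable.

0.080

Var(sum) = 3 + 2.68 = 5.68; true-score variance = 2.15 + 2.68 = 4.83; composite reliability = 0.8504.
Max component reliability = 0.7700.
Difference = 0.8504 − 0.7700 = 0.080.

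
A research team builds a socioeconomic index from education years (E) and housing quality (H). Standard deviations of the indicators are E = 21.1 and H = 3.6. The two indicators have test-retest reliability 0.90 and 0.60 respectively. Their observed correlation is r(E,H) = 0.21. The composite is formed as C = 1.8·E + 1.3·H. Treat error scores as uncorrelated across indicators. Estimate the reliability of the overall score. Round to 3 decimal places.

0.901

Var(C) = 1.8²·21.1² + 1.3²·3.6² + 2·[2.34·21.1·3.6·0.21] = 1464.38 + 74.6535 = 1539.04.
With uncorrelated errors the cross-covariances are all true-score covariance, so they carry over unchanged; only the diagonal terms shrink to ρᵢσᵢ².
True-score variance = [1.8²·21.1²·0.90 + 1.3²·3.6²·0.60] + 74.6535 = 1311.37 + 74.6535 = 1386.03.
Reliability = 1386.03 / 1539.04 = 0.901.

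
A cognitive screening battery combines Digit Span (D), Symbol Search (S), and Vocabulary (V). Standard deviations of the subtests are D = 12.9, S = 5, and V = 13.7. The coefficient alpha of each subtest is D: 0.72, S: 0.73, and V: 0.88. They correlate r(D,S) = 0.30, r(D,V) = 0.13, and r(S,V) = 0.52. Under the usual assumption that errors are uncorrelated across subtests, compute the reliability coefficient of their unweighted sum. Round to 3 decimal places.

Var(D+S+V) = 12.9² + 5² + 13.7² + 2·[12.9·5·0.30 + 12.9·13.7·0.13 + 5·13.7·0.52] = 379.1 + 155.89 = 534.99.
With uncorrelated errors the cross-covariances are all true-score covariance, so they carry over unchanged; only the diagonal terms shrink to ρᵢσᵢ².
True-score variance = [12.9²·0.72 + 5²·0.73 + 13.7²·0.88] + 155.89 = 303.232 + 155.89 = 459.122.
Reliability = 459.122 / 534.99 = 0.858.

0.858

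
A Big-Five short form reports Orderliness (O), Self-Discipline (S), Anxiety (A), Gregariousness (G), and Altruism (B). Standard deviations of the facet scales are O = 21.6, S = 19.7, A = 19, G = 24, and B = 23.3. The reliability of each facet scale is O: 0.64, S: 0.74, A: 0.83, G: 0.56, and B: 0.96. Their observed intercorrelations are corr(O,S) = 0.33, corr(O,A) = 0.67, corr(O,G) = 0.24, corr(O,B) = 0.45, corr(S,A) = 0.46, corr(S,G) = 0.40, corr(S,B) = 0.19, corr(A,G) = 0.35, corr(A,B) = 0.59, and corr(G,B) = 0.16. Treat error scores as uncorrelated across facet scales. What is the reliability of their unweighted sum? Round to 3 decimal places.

Var(O+S+A+G+B) = 21.6² + 19.7² + 19² + 24² + 23.3² + 2·[21.6·19.7·0.33 + 21.6·19·0.67 + 21.6·24·0.24 + 21.6·23.3·0.45 + 19.7·19·0.46 + 19.7·24·0.40 + 19.7·23.3·0.19 + 19·24·0.35 + 19·23.3·0.59 + 24·23.3·0.16] = 2334.54 + 3450.11 = 5784.65.
Under uncorrelated errors the observed covariances equal the true-score covariances, so only the own-variance terms attenuate.
True-score variance = [21.6²·0.64 + 19.7²·0.74 + 19²·0.83 + 24²·0.56 + 23.3²·0.96] + 3450.11 = 1729.15 + 3450.11 = 5179.26.
Reliability = 5179.26 / 5784.65 = 0.895.

0.895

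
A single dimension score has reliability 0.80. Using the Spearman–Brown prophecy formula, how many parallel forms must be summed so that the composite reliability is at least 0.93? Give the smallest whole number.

k ≥ ρ*(1−ρ₁)/(ρ₁(1−ρ*)) = 0.93·0.20 / (0.80·0.07) = 3.321.
Smallest integer k = 4.

4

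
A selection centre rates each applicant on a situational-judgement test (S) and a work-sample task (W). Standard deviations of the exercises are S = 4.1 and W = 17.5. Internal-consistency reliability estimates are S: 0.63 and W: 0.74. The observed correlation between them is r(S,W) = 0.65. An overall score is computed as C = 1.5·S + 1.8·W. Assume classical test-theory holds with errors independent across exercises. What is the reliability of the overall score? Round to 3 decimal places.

Var(C) = 1.5²·4.1² + 1.8²·17.5² + 2·[2.7·4.1·17.5·0.65] = 1030.07 + 251.843 = 1281.92.
Because errors are independent across components, Cov(Tᵢ,Tⱼ) = Cov(Xᵢ,Xⱼ); the off-diagonal part of the true-score variance is the same as above.
True-score variance = [1.5²·4.1²·0.63 + 1.8²·17.5²·0.74] + 251.843 = 758.093 + 251.843 = 1009.94.
Reliability = 1009.94 / 1281.92 = 0.788.

0.788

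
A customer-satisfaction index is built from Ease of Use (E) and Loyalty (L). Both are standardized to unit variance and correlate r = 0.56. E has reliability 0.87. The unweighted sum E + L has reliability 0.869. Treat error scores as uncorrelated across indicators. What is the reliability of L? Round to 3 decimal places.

0.721

Var(E+L) = 2 + 2·0.56 = 3.120.
True-score variance = ρ_E + ρ_L + 2·0.56, so 0.869 = (0.87 + ρ_L + 1.12) / 3.120.
ρ_L = 0.869·3.120 − 0.87 − 1.12 = 0.721.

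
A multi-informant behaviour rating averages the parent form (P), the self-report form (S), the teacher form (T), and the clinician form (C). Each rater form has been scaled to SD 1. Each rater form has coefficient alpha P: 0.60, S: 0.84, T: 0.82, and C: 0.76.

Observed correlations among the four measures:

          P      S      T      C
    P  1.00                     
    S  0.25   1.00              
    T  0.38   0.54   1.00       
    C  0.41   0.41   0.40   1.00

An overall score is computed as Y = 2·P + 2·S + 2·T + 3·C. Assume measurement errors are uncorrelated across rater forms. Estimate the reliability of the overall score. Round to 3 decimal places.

Var(Y) = 2² + 2² + 2² + 3² + 2·[4·0.25 + 4·0.38 + 6·0.41 + 4·0.54 + 6·0.41 + 6·0.40] = 21 + 24 = 45.
Under uncorrelated errors the observed covariances equal the true-score covariances, so only the own-variance terms attenuate.
True-score variance = [2²·0.60 + 2²·0.84 + 2²·0.82 + 3²·0.76] + 24 = 15.88 + 24 = 39.88.
Reliability = 39.88 / 45 = 0.886.

0.886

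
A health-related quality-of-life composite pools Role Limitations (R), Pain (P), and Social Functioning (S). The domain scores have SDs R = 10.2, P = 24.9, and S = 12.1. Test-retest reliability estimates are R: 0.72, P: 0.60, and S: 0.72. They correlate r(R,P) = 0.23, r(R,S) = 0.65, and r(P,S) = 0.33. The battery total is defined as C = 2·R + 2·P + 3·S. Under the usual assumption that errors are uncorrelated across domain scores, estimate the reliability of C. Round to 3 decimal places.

Var(C) = 2²·10.2² + 2²·24.9² + 3²·12.1² + 2·[4·10.2·24.9·0.23 + 6·10.2·12.1·0.65 + 6·24.9·12.1·0.33] = 4213.89 + 2623.11 = 6837.
With uncorrelated errors the cross-covariances are all true-score covariance, so they carry over unchanged; only the diagonal terms shrink to ρᵢσᵢ².
True-score variance = [2²·10.2²·0.72 + 2²·24.9²·0.60 + 3²·12.1²·0.72] + 2623.11 = 2736.4 + 2623.11 = 5359.5.
Reliability = 5359.5 / 6837 = 0.784.

0.784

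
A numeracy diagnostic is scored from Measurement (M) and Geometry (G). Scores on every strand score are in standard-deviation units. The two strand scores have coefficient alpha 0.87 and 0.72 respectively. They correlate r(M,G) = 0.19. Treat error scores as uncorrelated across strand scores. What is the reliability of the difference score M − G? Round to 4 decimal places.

Var(M−G) = 1 + 1 − 2·0.19 = 2 − 0.38 = 1.62.
With uncorrelated errors the cross-covariances are all true-score covariance, so they carry over unchanged; only the diagonal terms shrink to ρᵢσᵢ².
True-score variance = [0.87 + 0.72] − 0.38 = 1.59 − 0.38 = 1.21.
Reliability = 1.21 / 1.62 = 0.7469.

0.7469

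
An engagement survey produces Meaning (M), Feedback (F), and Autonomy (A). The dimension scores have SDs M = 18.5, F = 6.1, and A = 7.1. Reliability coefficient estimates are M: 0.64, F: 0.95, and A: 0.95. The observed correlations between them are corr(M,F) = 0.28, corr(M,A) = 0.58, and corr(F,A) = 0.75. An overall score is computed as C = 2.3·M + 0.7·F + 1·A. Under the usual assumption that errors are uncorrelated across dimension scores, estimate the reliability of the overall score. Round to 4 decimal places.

Var(C) = 2.3²·18.5² + 0.7²·6.1² + 7.1² + 2·[1.61·18.5·6.1·0.28 + 2.3·18.5·7.1·0.58 + 0.7·6.1·7.1·0.75] = 1879.15 + 497.663 = 2376.81.
Under uncorrelated errors the observed covariances equal the true-score covariances, so only the own-variance terms attenuate.
True-score variance = [2.3²·18.5²·0.64 + 0.7²·6.1²·0.95 + 7.1²·0.95] + 497.663 = 1223.93 + 497.663 = 1721.6.
Reliability = 1721.6 / 2376.81 = 0.7243.

0.7243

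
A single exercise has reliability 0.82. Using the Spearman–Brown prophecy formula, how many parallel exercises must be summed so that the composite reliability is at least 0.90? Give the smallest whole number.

k ≥ ρ*(1−ρ₁)/(ρ₁(1−ρ*)) = 0.90·0.18 / (0.82·0.10) = 1.976.
Smallest integer k = 2.

2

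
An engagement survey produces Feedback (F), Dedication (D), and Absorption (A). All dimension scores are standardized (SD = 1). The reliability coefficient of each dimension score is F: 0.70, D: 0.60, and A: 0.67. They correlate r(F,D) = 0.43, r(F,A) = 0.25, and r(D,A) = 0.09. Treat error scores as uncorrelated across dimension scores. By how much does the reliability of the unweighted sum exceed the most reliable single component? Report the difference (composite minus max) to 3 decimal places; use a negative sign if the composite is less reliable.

Var(sum) = 3 + 1.54 = 4.54; true-score variance = 1.97 + 1.54 = 3.51; composite reliability = 0.7731.
Max component reliability = 0.7000.
Difference = 0.7731 − 0.7000 = 0.073.

0.073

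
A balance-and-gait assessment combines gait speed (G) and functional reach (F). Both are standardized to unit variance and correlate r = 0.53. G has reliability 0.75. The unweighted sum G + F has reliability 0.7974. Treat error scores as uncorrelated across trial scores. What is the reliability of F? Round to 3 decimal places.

Var(G+F) = 2 + 2·0.53 = 3.060.
True-score variance = ρ_G + ρ_F + 2·0.53, so 0.7974 = (0.75 + ρ_F + 1.06) / 3.060.
ρ_F = 0.7974·3.060 − 0.75 − 1.06 = 0.630.

0.630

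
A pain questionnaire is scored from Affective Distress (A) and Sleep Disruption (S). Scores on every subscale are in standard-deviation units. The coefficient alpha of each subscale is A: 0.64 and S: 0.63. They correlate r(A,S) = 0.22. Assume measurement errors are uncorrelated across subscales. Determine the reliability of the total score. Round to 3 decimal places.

0.701

Var(A+S) = 2 + 2·[0.22] = 2 + 0.44 = 2.44.
Under uncorrelated errors the observed covariances equal the true-score covariances, so only the own-variance terms attenuate.
True-score variance = [0.64 + 0.63] + 0.44 = 1.27 + 0.44 = 1.71.
Reliability = 1.71 / 2.44 = 0.701.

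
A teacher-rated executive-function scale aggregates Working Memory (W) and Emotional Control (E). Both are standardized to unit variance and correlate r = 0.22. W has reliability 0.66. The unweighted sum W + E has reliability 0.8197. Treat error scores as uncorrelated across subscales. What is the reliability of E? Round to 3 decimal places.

Var(W+E) = 2 + 2·0.22 = 2.440.
True-score variance = ρ_W + ρ_E + 2·0.22, so 0.8197 = (0.66 + ρ_E + 0.44) / 2.440.
ρ_E = 0.8197·2.440 − 0.66 − 0.44 = 0.900.

0.900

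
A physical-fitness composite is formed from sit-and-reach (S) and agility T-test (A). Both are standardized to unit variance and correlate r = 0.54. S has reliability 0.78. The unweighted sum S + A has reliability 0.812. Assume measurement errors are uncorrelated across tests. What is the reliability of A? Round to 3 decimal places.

Var(S+A) = 2 + 2·0.54 = 3.080.
True-score variance = ρ_S + ρ_A + 2·0.54, so 0.812 = (0.78 + ρ_A + 1.08) / 3.080.
ρ_A = 0.812·3.080 − 0.78 − 1.08 = 0.641.

0.641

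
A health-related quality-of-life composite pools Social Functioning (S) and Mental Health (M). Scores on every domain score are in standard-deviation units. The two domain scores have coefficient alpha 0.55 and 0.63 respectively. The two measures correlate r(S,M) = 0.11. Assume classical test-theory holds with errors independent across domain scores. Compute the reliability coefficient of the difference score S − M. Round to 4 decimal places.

Var(S−M) = 1 + 1 − 2·0.11 = 2 − 0.22 = 1.78.
Under uncorrelated errors the observed covariances equal the true-score covariances, so only the own-variance terms attenuate.
True-score variance = [0.55 + 0.63] − 0.22 = 1.18 − 0.22 = 0.96.
Reliability = 0.96 / 1.78 = 0.5393.

0.5393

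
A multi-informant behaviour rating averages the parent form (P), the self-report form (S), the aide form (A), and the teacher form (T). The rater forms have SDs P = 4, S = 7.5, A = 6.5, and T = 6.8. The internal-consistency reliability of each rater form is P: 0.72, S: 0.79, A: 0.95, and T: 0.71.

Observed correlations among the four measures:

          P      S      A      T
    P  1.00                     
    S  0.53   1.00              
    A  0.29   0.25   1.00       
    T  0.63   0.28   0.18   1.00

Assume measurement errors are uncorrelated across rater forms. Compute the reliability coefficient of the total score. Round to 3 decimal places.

0.898

Var(P+S+A+T) = 4² + 7.5² + 6.5² + 6.8² + 2·[4·7.5·0.53 + 4·6.5·0.29 + 4·6.8·0.63 + 7.5·6.5·0.25 + 7.5·6.8·0.28 + 6.5·6.8·0.18] = 160.74 + 149.999 = 310.739.
Because errors are independent across components, Cov(Tᵢ,Tⱼ) = Cov(Xᵢ,Xⱼ); the off-diagonal part of the true-score variance is the same as above.
True-score variance = [4²·0.72 + 7.5²·0.79 + 6.5²·0.95 + 6.8²·0.71] + 149.999 = 128.925 + 149.999 = 278.924.
Reliability = 278.924 / 310.739 = 0.898.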